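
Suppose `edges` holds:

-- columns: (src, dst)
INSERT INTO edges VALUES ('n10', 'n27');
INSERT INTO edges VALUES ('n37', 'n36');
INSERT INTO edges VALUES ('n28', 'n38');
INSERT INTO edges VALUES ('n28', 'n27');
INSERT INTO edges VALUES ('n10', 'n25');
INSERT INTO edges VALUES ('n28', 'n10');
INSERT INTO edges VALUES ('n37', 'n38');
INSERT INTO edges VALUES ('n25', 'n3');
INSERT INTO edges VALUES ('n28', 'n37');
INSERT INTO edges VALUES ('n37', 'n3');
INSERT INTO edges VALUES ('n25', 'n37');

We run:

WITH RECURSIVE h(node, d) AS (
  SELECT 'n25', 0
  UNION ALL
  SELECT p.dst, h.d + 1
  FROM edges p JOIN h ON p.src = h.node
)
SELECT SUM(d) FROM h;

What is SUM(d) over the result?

Base: (n25, d=0).
Iteration 1: edges from {n25} -> (n3, d=1), (n37, d=1).
Iteration 2: edges from {n3,n37} -> (n3, d=2), (n36, d=2), (n38, d=2).
Iteration 3: no outgoing edges from {n3,n36,n38}; recursion stops.
SUM(d) = 0 + 1 + 1 + 2 + 2 + 2 = 8.

8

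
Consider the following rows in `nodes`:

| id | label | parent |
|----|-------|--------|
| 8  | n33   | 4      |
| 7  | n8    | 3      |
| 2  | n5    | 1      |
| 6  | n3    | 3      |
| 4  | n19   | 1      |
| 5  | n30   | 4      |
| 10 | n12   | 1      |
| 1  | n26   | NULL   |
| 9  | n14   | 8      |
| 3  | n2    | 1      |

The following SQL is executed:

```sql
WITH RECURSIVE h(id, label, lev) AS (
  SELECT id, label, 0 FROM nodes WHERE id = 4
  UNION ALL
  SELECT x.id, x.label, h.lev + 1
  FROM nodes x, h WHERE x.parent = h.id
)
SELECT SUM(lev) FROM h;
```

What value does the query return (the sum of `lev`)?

4

Base: id=4 (n19) at lev 0.
Iteration 1: rows with parent in {4} -> n30 (id 5, lev 1), n33 (id 8, lev 1).
Iteration 2: rows with parent in {5,8} -> n14 (id 9, lev 2).
Iteration 3: no rows with parent in {9}; recursion stops.
SUM(lev) = 0 + 1 + 1 + 2 = 4.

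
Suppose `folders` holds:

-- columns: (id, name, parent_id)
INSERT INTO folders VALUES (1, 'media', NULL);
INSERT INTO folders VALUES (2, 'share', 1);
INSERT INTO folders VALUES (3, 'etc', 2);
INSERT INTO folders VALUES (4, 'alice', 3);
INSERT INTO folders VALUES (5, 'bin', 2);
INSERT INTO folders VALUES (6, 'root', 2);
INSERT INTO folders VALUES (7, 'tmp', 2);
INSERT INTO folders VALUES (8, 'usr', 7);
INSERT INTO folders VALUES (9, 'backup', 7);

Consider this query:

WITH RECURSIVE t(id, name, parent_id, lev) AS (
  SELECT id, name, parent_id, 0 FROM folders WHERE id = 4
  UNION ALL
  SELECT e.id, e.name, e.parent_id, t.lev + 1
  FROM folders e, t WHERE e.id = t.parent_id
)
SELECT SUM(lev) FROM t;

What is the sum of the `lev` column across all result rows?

Base: id=4 (alice), parent_id=3, lev 0.
Iteration 1: join on id=3 -> etc (id 3, parent_id=2, lev 1).
Iteration 2: join on id=2 -> share (id 2, parent_id=1, lev 2).
Iteration 3: join on id=1 -> media (id 1, parent_id=NULL, lev 3).
Iteration 4: parent_id is NULL; no match; recursion stops.
SUM(lev) = 0 + 1 + 2 + 3 = 6.

6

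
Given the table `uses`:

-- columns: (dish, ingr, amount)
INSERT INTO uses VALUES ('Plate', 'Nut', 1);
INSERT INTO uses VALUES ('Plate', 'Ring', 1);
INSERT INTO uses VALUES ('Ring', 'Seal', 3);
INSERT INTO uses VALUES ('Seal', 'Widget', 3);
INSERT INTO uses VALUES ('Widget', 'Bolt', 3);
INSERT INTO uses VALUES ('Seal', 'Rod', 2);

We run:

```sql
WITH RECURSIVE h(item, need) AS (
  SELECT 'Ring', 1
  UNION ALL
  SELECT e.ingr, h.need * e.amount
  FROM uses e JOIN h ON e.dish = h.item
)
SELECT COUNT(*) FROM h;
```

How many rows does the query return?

Base: (Ring, need=1).
Iteration 1: components of {Ring} -> Seal = 1*3 = 3.
Iteration 2: components of {Seal} -> Rod = 3*2 = 6, Widget = 3*3 = 9.
Iteration 3: components of {Rod,Widget} -> Bolt = 9*3 = 27.
Iteration 4: no further components; recursion stops.
Total rows emitted: 5.

5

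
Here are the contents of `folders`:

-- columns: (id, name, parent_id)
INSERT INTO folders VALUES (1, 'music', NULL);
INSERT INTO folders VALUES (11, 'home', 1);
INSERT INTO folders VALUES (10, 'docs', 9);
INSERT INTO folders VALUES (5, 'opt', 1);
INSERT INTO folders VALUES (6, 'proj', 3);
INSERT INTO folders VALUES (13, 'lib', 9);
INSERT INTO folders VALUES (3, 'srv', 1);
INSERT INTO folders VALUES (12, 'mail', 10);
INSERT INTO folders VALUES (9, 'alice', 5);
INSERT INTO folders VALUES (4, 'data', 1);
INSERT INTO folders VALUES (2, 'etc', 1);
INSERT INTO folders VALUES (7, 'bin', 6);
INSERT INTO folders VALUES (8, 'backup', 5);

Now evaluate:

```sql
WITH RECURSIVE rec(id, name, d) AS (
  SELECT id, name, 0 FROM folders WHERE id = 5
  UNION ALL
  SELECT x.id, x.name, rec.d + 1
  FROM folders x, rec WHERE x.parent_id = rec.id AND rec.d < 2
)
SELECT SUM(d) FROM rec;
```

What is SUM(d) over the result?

Base: id=5 (opt) at d 0.
Iteration 1: rows with parent_id in {5} -> backup (id 8, d 1), alice (id 9, d 1).
Iteration 2: rows with parent_id in {8,9} -> docs (id 10, d 2), lib (id 13, d 2).
Iteration 3: d < 2 fails for all current rows; recursion stops.
SUM(d) = 0 + 1 + 1 + 2 + 2 = 6.

6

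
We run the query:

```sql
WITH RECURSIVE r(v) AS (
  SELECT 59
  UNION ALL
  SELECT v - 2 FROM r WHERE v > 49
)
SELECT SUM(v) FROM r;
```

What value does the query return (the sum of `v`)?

Base: v=59.
Iteration 1: 59 > 49 holds -> v = 59 - 2 = 57.
Iteration 2: 57 > 49 holds -> v = 57 - 2 = 55.
Iteration 3: 55 > 49 holds -> v = 55 - 2 = 53.
Iteration 4: 53 > 49 holds -> v = 53 - 2 = 51.
Iteration 5: 51 > 49 holds -> v = 51 - 2 = 49.
Iteration 6: 49 > 49 fails; recursion stops.
SUM(v) = 59 + 57 + 55 + 53 + 51 + 49 = 324.

324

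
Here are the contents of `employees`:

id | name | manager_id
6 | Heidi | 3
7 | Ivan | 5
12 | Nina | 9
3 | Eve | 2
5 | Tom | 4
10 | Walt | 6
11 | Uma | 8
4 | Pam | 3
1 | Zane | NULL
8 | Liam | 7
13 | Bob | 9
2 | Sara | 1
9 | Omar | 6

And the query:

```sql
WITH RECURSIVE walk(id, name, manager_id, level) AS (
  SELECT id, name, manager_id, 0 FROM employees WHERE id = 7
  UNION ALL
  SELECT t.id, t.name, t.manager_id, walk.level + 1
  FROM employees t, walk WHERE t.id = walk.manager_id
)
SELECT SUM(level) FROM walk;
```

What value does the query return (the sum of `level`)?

15

Base: id=7 (Ivan), manager_id=5, level 0.
Iteration 1: join on id=5 -> Tom (id 5, manager_id=4, level 1).
Iteration 2: join on id=4 -> Pam (id 4, manager_id=3, level 2).
Iteration 3: join on id=3 -> Eve (id 3, manager_id=2, level 3).
Iteration 4: join on id=2 -> Sara (id 2, manager_id=1, level 4).
Iteration 5: join on id=1 -> Zane (id 1, manager_id=NULL, level 5).
Iteration 6: manager_id is NULL; no match; recursion stops.
SUM(level) = 0 + 1 + 2 + 3 + 4 + 5 = 15.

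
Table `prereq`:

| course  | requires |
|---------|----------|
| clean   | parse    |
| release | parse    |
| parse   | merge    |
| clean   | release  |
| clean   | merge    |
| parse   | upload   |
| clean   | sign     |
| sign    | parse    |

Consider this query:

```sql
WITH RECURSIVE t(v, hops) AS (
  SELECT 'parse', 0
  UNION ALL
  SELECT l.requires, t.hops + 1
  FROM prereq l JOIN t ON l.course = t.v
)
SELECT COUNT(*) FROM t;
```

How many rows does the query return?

Base: (parse, hops=0).
Iteration 1: edges from {parse} -> (merge, hops=1), (upload, hops=1).
Iteration 2: no outgoing edges from {merge,upload}; recursion stops.
Total rows emitted: 3.

3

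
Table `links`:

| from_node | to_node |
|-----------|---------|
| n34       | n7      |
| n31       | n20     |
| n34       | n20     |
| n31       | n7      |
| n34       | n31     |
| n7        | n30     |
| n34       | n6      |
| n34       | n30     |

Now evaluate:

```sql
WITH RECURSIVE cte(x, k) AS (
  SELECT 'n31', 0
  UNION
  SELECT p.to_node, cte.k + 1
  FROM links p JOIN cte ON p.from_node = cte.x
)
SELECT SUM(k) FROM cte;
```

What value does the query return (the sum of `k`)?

Base: (n31, k=0).
Iteration 1: edges from {n31} -> (n20, k=1), (n7, k=1).
Iteration 2: edges from {n20,n7} -> (n30, k=2).
Iteration 3: no outgoing edges from {n30}; recursion stops.
SUM(k) = 0 + 1 + 1 + 2 = 4.

4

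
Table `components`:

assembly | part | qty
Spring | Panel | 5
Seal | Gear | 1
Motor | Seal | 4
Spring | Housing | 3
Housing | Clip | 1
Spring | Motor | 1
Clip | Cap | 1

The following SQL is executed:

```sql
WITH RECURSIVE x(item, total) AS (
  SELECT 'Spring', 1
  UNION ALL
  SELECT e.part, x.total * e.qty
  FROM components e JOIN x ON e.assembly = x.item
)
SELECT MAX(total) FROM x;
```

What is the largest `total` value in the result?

5

Base: (Spring, total=1).
Iteration 1: components of {Spring} -> Housing = 1*3 = 3, Motor = 1*1 = 1, Panel = 1*5 = 5.
Iteration 2: components of {Housing,Motor,Panel} -> Clip = 3*1 = 3, Seal = 1*4 = 4.
Iteration 3: components of {Clip,Seal} -> Cap = 3*1 = 3, Gear = 4*1 = 4.
Iteration 4: no further components; recursion stops.
total values: 1, 3, 1, 5, 3, 4, 3, 4; the maximum is 5.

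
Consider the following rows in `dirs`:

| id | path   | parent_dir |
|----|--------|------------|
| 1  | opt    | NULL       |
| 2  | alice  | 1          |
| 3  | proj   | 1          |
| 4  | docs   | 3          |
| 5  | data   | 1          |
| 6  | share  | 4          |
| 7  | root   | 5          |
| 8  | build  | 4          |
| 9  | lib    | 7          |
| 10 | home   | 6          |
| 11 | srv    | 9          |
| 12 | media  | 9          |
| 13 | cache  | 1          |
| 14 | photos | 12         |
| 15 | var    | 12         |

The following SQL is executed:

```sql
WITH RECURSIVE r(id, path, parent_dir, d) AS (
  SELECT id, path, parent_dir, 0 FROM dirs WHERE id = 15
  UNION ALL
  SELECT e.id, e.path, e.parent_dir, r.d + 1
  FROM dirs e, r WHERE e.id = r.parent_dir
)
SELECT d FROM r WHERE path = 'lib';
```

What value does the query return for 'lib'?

2

Base: id=15 (var), parent_dir=12, d 0.
Iteration 1: join on id=12 -> media (id 12, parent_dir=9, d 1).
Iteration 2: join on id=9 -> lib (id 9, parent_dir=7, d 2).
Iteration 3: join on id=7 -> root (id 7, parent_dir=5, d 3).
Iteration 4: join on id=5 -> data (id 5, parent_dir=1, d 4).
Iteration 5: join on id=1 -> opt (id 1, parent_dir=NULL, d 5).
Iteration 6: parent_dir is NULL; no match; recursion stops.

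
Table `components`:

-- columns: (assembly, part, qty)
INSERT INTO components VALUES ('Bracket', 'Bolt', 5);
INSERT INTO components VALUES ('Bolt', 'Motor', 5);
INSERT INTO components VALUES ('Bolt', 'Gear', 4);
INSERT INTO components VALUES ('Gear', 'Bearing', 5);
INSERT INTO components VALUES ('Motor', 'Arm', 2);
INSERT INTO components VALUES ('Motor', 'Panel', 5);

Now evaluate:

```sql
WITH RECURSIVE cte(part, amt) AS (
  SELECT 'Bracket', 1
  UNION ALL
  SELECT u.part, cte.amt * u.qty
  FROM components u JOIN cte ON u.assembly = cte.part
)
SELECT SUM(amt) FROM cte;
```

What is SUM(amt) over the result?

Base: (Bracket, amt=1).
Iteration 1: components of {Bracket} -> Bolt = 1*5 = 5.
Iteration 2: components of {Bolt} -> Gear = 5*4 = 20, Motor = 5*5 = 25.
Iteration 3: components of {Gear,Motor} -> Arm = 25*2 = 50, Bearing = 20*5 = 100, Panel = 25*5 = 125.
Iteration 4: no further components; recursion stops.
SUM(amt) = 1 + 5 + 25 + 20 + 50 + 125 + 100 = 326.

326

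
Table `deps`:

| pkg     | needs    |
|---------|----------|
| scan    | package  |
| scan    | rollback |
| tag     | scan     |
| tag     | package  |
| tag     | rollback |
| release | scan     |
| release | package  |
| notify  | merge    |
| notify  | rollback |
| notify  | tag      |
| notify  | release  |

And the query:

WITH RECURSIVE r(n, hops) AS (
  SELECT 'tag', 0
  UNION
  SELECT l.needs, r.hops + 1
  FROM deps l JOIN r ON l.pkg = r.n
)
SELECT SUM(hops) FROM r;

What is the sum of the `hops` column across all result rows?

Base: (tag, hops=0).
Iteration 1: edges from {tag} -> (package, hops=1), (rollback, hops=1), (scan, hops=1).
Iteration 2: edges from {package,rollback,scan} -> (package, hops=2), (rollback, hops=2).
Iteration 3: no outgoing edges from {package,rollback}; recursion stops.
SUM(hops) = 0 + 1 + 1 + 1 + 2 + 2 = 7.

7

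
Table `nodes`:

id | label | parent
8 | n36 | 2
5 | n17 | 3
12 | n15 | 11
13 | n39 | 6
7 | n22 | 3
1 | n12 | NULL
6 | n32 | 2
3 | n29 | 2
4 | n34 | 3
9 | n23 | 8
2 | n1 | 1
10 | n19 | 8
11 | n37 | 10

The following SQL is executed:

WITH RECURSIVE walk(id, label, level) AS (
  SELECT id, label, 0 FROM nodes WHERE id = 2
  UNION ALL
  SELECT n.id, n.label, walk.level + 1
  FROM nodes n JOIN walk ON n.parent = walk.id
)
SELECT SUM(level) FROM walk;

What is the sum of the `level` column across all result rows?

Base: id=2 (n1) at level 0.
Iteration 1: rows with parent in {2} -> n29 (id 3, level 1), n32 (id 6, level 1), n36 (id 8, level 1).
Iteration 2: rows with parent in {3,6,8} -> n34 (id 4, level 2), n17 (id 5, level 2), n22 (id 7, level 2), n23 (id 9, level 2), n19 (id 10, level 2), n39 (id 13, level 2).
Iteration 3: rows with parent in {4,5,7,9,10,13} -> n37 (id 11, level 3).
Iteration 4: rows with parent in {11} -> n15 (id 12, level 4).
Iteration 5: no rows with parent in {12}; recursion stops.
SUM(level) = 0 + 1 + 1 + 1 + 2 + 2 + 2 + 2 + 2 + 2 + 3 + 4 = 22.

22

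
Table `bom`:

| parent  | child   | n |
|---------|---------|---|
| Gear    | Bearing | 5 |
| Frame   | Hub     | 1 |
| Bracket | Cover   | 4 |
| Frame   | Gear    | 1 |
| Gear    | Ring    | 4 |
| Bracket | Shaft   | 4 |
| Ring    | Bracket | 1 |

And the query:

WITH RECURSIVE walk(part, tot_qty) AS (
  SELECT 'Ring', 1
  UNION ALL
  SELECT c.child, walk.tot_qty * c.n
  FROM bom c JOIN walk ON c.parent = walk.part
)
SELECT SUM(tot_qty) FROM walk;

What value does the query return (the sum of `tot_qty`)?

10

Base: (Ring, tot_qty=1).
Iteration 1: components of {Ring} -> Bracket = 1*1 = 1.
Iteration 2: components of {Bracket} -> Cover = 1*4 = 4, Shaft = 1*4 = 4.
Iteration 3: no further components; recursion stops.
SUM(tot_qty) = 1 + 1 + 4 + 4 = 10.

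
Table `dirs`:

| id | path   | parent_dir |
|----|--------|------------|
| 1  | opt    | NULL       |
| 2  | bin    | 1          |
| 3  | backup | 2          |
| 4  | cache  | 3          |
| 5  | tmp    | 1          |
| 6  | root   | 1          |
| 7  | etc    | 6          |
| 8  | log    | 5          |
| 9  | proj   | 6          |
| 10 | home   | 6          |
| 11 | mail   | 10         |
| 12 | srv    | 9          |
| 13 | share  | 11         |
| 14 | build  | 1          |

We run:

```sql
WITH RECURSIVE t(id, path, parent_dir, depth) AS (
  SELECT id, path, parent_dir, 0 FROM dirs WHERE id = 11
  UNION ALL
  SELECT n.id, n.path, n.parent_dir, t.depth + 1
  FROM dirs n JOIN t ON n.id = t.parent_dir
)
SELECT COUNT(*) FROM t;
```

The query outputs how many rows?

Base: id=11 (mail), parent_dir=10, depth 0.
Iteration 1: join on id=10 -> home (id 10, parent_dir=6, depth 1).
Iteration 2: join on id=6 -> root (id 6, parent_dir=1, depth 2).
Iteration 3: join on id=1 -> opt (id 1, parent_dir=NULL, depth 3).
Iteration 4: parent_dir is NULL; no match; recursion stops.
Total rows emitted: 4.

4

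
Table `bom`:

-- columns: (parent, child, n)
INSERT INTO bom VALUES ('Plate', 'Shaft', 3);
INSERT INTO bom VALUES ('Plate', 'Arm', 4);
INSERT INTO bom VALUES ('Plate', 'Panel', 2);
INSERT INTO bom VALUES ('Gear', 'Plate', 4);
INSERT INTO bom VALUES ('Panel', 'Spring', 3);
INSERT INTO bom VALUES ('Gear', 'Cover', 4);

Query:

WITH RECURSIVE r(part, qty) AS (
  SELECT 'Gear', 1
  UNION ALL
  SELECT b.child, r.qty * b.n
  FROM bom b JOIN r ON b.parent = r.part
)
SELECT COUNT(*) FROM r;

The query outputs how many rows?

Base: (Gear, qty=1).
Iteration 1: components of {Gear} -> Cover = 1*4 = 4, Plate = 1*4 = 4.
Iteration 2: components of {Cover,Plate} -> Arm = 4*4 = 16, Panel = 4*2 = 8, Shaft = 4*3 = 12.
Iteration 3: components of {Arm,Panel,Shaft} -> Spring = 8*3 = 24.
Iteration 4: no further components; recursion stops.
Total rows emitted: 7.

7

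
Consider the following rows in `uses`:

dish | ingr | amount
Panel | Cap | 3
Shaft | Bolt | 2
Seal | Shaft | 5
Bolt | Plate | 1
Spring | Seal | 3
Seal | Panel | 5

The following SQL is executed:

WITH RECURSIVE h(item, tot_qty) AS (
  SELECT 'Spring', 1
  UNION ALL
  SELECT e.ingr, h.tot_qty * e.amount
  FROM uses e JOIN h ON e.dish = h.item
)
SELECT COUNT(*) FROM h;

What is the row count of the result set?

7

Base: (Spring, tot_qty=1).
Iteration 1: components of {Spring} -> Seal = 1*3 = 3.
Iteration 2: components of {Seal} -> Panel = 3*5 = 15, Shaft = 3*5 = 15.
Iteration 3: components of {Panel,Shaft} -> Bolt = 15*2 = 30, Cap = 15*3 = 45.
Iteration 4: components of {Bolt,Cap} -> Plate = 30*1 = 30.
Iteration 5: no further components; recursion stops.
Total rows emitted: 7.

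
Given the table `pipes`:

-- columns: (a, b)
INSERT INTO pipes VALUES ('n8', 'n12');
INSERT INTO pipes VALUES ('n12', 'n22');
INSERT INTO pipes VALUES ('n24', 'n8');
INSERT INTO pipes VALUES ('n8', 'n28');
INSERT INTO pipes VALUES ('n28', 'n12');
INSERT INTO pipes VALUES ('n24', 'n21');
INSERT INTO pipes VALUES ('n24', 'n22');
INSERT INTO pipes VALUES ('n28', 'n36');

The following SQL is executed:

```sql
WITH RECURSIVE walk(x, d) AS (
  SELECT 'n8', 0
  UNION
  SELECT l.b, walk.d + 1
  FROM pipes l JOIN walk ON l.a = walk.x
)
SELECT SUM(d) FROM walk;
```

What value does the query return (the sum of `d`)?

11

Base: (n8, d=0).
Iteration 1: edges from {n8} -> (n12, d=1), (n28, d=1).
Iteration 2: edges from {n12,n28} -> (n12, d=2), (n22, d=2), (n36, d=2).
Iteration 3: edges from {n12,n22,n36} -> (n22, d=3).
Iteration 4: no outgoing edges from {n22}; recursion stops.
SUM(d) = 0 + 1 + 1 + 2 + 2 + 2 + 3 = 11.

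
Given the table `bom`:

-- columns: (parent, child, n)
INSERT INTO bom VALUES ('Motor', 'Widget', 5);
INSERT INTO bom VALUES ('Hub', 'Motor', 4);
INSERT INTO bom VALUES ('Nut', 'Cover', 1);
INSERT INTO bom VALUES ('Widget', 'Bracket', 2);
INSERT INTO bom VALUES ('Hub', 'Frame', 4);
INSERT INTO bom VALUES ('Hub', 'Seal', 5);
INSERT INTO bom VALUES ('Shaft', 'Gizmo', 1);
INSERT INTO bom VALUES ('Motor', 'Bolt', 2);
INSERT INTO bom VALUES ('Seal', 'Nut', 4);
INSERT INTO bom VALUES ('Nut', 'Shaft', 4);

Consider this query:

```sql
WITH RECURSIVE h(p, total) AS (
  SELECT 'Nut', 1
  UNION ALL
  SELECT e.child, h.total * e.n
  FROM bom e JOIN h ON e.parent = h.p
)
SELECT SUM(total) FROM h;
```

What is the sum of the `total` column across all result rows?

10

Base: (Nut, total=1).
Iteration 1: components of {Nut} -> Cover = 1*1 = 1, Shaft = 1*4 = 4.
Iteration 2: components of {Cover,Shaft} -> Gizmo = 4*1 = 4.
Iteration 3: no further components; recursion stops.
SUM(total) = 1 + 1 + 4 + 4 = 10.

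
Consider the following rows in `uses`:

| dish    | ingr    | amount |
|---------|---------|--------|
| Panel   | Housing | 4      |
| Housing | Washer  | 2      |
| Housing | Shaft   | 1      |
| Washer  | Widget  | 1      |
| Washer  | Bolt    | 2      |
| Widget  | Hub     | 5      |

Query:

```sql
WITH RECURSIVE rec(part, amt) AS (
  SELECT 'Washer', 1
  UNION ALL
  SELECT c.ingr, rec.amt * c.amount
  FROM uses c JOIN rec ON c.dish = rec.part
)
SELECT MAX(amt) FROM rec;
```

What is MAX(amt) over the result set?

Base: (Washer, amt=1).
Iteration 1: components of {Washer} -> Bolt = 1*2 = 2, Widget = 1*1 = 1.
Iteration 2: components of {Bolt,Widget} -> Hub = 1*5 = 5.
Iteration 3: no further components; recursion stops.
amt values: 1, 1, 2, 5; the maximum is 5.

5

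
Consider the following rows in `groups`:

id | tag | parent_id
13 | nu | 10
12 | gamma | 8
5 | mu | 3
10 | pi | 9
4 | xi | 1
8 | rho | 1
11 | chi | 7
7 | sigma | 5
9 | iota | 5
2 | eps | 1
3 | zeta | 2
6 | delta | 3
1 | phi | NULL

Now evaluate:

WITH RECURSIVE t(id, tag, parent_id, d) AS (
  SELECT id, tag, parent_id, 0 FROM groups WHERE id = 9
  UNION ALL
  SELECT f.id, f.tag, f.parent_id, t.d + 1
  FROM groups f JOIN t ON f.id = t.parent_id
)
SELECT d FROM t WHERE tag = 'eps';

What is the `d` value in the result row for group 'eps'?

Base: id=9 (iota), parent_id=5, d 0.
Iteration 1: join on id=5 -> mu (id 5, parent_id=3, d 1).
Iteration 2: join on id=3 -> zeta (id 3, parent_id=2, d 2).
Iteration 3: join on id=2 -> eps (id 2, parent_id=1, d 3).
Iteration 4: join on id=1 -> phi (id 1, parent_id=NULL, d 4).
Iteration 5: parent_id is NULL; no match; recursion stops.

3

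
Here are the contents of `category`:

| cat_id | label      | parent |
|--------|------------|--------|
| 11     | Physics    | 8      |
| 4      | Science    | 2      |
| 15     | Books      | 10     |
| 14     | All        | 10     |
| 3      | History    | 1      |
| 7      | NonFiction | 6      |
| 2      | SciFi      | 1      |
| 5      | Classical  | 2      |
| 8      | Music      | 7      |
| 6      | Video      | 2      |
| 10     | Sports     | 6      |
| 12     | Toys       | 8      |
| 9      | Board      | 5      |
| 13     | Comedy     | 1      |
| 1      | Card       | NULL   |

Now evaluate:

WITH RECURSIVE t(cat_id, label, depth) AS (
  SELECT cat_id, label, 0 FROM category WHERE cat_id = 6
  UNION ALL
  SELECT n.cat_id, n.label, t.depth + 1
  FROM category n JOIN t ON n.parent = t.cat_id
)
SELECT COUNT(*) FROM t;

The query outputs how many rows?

Base: cat_id=6 (Video) at depth 0.
Iteration 1: rows with parent in {6} -> NonFiction (id 7, depth 1), Sports (id 10, depth 1).
Iteration 2: rows with parent in {7,10} -> Music (id 8, depth 2), All (id 14, depth 2), Books (id 15, depth 2).
Iteration 3: rows with parent in {8,14,15} -> Physics (id 11, depth 3), Toys (id 12, depth 3).
Iteration 4: no rows with parent in {11,12}; recursion stops.
Total rows emitted: 8.

8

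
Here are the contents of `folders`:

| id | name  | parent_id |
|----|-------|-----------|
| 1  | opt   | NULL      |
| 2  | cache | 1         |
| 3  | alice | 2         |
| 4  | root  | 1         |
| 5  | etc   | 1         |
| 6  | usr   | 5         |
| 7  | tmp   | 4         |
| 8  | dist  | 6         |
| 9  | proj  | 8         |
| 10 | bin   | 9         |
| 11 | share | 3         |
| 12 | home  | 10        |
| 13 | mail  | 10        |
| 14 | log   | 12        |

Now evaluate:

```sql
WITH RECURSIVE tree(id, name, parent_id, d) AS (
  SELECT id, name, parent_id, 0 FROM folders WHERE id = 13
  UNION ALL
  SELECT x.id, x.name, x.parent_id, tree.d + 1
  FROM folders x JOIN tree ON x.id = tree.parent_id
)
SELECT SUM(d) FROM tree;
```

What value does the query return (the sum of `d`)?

21

Base: id=13 (mail), parent_id=10, d 0.
Iteration 1: join on id=10 -> bin (id 10, parent_id=9, d 1).
Iteration 2: join on id=9 -> proj (id 9, parent_id=8, d 2).
Iteration 3: join on id=8 -> dist (id 8, parent_id=6, d 3).
Iteration 4: join on id=6 -> usr (id 6, parent_id=5, d 4).
Iteration 5: join on id=5 -> etc (id 5, parent_id=1, d 5).
Iteration 6: join on id=1 -> opt (id 1, parent_id=NULL, d 6).
Iteration 7: parent_id is NULL; no match; recursion stops.
SUM(d) = 0 + 1 + 2 + 3 + 4 + 5 + 6 = 21.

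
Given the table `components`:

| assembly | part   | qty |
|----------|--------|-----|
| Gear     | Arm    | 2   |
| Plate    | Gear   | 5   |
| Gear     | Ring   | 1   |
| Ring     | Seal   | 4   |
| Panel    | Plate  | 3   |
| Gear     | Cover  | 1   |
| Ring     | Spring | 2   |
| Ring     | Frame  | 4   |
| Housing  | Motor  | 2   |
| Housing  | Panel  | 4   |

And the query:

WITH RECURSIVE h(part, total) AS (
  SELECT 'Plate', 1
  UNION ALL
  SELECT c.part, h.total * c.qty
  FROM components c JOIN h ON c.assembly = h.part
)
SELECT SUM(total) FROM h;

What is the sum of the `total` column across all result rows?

Base: (Plate, total=1).
Iteration 1: components of {Plate} -> Gear = 1*5 = 5.
Iteration 2: components of {Gear} -> Arm = 5*2 = 10, Cover = 5*1 = 5, Ring = 5*1 = 5.
Iteration 3: components of {Arm,Cover,Ring} -> Frame = 5*4 = 20, Seal = 5*4 = 20, Spring = 5*2 = 10.
Iteration 4: no further components; recursion stops.
SUM(total) = 1 + 5 + 10 + 5 + 5 + 20 + 20 + 10 = 76.

76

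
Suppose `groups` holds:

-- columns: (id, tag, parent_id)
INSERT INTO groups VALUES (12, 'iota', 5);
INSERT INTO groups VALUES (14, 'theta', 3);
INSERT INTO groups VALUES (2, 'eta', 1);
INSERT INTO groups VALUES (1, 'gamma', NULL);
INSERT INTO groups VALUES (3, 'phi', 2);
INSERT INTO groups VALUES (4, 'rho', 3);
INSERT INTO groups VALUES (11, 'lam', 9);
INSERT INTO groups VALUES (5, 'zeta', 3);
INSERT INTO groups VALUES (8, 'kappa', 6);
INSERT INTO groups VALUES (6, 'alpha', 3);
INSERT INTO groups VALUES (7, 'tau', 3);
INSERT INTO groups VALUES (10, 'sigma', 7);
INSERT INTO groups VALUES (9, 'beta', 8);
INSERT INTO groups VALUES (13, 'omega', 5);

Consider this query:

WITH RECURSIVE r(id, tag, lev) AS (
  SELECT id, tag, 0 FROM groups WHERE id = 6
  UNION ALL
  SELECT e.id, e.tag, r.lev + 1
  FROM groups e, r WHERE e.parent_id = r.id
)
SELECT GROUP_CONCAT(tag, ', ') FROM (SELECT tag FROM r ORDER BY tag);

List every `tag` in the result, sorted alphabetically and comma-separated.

alpha, beta, kappa, lam

Base: id=6 (alpha) at lev 0.
Iteration 1: rows with parent_id in {6} -> kappa (id 8, lev 1).
Iteration 2: rows with parent_id in {8} -> beta (id 9, lev 2).
Iteration 3: rows with parent_id in {9} -> lam (id 11, lev 3).
Iteration 4: no rows with parent_id in {11}; recursion stops.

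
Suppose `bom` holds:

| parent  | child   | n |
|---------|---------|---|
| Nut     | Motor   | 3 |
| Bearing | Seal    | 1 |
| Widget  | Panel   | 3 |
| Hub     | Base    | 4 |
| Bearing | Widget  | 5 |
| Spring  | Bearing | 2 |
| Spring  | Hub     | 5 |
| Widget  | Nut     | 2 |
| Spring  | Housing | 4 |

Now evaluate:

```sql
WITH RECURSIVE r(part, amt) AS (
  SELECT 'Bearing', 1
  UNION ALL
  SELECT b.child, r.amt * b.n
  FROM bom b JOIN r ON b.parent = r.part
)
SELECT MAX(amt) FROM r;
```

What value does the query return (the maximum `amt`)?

Base: (Bearing, amt=1).
Iteration 1: components of {Bearing} -> Seal = 1*1 = 1, Widget = 1*5 = 5.
Iteration 2: components of {Seal,Widget} -> Nut = 5*2 = 10, Panel = 5*3 = 15.
Iteration 3: components of {Nut,Panel} -> Motor = 10*3 = 30.
Iteration 4: no further components; recursion stops.
amt values: 1, 1, 5, 15, 10, 30; the maximum is 30.

30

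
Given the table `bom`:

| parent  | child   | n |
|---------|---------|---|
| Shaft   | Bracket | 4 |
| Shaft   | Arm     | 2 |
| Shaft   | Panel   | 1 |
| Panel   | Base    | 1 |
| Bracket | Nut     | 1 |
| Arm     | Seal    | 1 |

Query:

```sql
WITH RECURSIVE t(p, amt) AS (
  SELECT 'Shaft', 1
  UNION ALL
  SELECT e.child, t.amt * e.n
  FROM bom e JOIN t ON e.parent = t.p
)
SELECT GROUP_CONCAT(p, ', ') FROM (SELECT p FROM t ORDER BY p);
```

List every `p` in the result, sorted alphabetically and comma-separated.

Arm, Base, Bracket, Nut, Panel, Seal, Shaft

Base: (Shaft, amt=1).
Iteration 1: components of {Shaft} -> Arm = 1*2 = 2, Bracket = 1*4 = 4, Panel = 1*1 = 1.
Iteration 2: components of {Arm,Bracket,Panel} -> Base = 1*1 = 1, Nut = 4*1 = 4, Seal = 2*1 = 2.
Iteration 3: no further components; recursion stops.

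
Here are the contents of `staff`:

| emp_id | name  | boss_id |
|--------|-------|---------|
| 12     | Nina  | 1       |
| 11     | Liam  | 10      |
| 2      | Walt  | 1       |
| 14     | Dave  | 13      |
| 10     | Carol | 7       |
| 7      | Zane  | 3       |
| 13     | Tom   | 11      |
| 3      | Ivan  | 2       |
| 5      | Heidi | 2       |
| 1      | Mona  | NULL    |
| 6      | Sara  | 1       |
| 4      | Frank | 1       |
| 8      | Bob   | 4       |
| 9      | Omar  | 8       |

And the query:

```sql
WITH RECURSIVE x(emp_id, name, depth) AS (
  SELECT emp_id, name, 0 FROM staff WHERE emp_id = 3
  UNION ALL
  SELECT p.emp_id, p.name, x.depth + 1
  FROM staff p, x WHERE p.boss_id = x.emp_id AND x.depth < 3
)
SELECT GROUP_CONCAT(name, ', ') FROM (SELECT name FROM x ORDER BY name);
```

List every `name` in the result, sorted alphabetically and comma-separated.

Carol, Ivan, Liam, Zane

Base: emp_id=3 (Ivan) at depth 0.
Iteration 1: rows with boss_id in {3} -> Zane (id 7, depth 1).
Iteration 2: rows with boss_id in {7} -> Carol (id 10, depth 2).
Iteration 3: rows with boss_id in {10} -> Liam (id 11, depth 3).
Iteration 4: depth < 3 fails for all current rows; recursion stops.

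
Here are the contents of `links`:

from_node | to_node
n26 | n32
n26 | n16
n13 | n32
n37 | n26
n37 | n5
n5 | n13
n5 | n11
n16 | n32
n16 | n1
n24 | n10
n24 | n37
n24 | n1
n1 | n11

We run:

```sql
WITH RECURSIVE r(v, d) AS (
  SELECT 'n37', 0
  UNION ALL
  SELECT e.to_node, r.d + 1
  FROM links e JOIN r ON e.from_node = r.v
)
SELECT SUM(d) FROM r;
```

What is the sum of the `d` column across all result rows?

23

Base: (n37, d=0).
Iteration 1: edges from {n37} -> (n26, d=1), (n5, d=1).
Iteration 2: edges from {n26,n5} -> (n11, d=2), (n13, d=2), (n16, d=2), (n32, d=2).
Iteration 3: edges from {n11,n13,n16,n32} -> (n1, d=3), (n32, d=3) x2. [UNION ALL keeps all 3 new rows, including repeats]
Iteration 4: edges from {n1,n32} -> (n11, d=4).
Iteration 5: no outgoing edges from {n11}; recursion stops.
SUM(d) = 0 + 1 + 1 + 2 + 2 + 2 + 2 + 3 + 3 + 3 + 4 = 23.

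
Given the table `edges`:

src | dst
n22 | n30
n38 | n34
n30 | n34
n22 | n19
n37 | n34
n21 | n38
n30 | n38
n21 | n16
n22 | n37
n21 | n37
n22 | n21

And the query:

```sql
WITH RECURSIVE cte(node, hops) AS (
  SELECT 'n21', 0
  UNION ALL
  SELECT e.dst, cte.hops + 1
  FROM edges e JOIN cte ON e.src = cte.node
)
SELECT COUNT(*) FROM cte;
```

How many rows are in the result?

Base: (n21, hops=0).
Iteration 1: edges from {n21} -> (n16, hops=1), (n37, hops=1), (n38, hops=1).
Iteration 2: edges from {n16,n37,n38} -> (n34, hops=2) x2. [UNION ALL keeps all 2 new rows, including repeats]
Iteration 3: no outgoing edges from {n34}; recursion stops.
Total rows emitted: 6.

6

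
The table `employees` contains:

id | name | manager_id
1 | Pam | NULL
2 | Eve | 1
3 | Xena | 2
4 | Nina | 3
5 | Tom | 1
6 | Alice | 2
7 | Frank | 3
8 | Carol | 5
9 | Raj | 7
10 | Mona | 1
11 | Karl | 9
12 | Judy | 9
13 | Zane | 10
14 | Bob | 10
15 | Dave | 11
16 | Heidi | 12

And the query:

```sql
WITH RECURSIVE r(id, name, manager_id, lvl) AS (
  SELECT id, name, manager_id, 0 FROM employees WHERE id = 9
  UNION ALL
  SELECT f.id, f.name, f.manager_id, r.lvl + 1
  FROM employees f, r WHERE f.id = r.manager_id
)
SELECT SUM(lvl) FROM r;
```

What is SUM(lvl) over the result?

Base: id=9 (Raj), manager_id=7, lvl 0.
Iteration 1: join on id=7 -> Frank (id 7, manager_id=3, lvl 1).
Iteration 2: join on id=3 -> Xena (id 3, manager_id=2, lvl 2).
Iteration 3: join on id=2 -> Eve (id 2, manager_id=1, lvl 3).
Iteration 4: join on id=1 -> Pam (id 1, manager_id=NULL, lvl 4).
Iteration 5: manager_id is NULL; no match; recursion stops.
SUM(lvl) = 0 + 1 + 2 + 3 + 4 = 10.

10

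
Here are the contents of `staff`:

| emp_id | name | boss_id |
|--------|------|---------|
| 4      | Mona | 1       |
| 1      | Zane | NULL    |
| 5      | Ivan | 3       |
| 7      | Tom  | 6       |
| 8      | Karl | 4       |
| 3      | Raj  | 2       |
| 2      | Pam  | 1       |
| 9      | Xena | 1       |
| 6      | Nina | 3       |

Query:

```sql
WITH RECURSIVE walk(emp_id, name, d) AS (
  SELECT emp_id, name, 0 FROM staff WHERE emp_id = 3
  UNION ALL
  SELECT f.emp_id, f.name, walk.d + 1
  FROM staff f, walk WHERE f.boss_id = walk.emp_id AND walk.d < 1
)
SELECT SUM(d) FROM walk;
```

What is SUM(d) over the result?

Base: emp_id=3 (Raj) at d 0.
Iteration 1: rows with boss_id in {3} -> Ivan (id 5, d 1), Nina (id 6, d 1).
Iteration 2: d < 1 fails for all current rows; recursion stops.
SUM(d) = 0 + 1 + 1 = 2.

2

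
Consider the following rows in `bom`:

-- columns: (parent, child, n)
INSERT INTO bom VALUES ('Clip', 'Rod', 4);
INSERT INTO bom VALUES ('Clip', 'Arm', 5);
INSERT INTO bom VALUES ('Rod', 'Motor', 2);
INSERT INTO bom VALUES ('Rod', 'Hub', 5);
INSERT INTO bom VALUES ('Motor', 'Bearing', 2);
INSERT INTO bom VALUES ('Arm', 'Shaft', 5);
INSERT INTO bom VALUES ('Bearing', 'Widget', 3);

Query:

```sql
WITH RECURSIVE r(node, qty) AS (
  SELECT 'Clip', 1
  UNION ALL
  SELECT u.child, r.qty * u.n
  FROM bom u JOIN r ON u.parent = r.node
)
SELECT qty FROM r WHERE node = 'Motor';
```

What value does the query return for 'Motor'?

Base: (Clip, qty=1).
Iteration 1: components of {Clip} -> Arm = 1*5 = 5, Rod = 1*4 = 4.
Iteration 2: components of {Arm,Rod} -> Hub = 4*5 = 20, Motor = 4*2 = 8, Shaft = 5*5 = 25.
Iteration 3: components of {Hub,Motor,Shaft} -> Bearing = 8*2 = 16.
Iteration 4: components of {Bearing} -> Widget = 16*3 = 48.
Iteration 5: no further components; recursion stops.

8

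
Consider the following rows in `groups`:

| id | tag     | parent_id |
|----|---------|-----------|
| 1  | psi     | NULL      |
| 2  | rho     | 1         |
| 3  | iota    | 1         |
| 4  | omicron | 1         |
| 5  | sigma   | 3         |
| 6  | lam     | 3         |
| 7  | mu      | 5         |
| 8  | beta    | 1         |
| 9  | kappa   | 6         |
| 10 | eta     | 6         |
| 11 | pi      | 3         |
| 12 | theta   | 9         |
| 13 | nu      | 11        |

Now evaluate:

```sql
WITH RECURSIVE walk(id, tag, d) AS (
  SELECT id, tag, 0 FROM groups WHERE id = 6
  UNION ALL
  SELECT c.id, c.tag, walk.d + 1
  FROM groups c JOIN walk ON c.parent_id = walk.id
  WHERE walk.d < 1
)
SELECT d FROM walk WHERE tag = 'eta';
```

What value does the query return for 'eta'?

Base: id=6 (lam) at d 0.
Iteration 1: rows with parent_id in {6} -> kappa (id 9, d 1), eta (id 10, d 1).
Iteration 2: d < 1 fails for all current rows; recursion stops.

1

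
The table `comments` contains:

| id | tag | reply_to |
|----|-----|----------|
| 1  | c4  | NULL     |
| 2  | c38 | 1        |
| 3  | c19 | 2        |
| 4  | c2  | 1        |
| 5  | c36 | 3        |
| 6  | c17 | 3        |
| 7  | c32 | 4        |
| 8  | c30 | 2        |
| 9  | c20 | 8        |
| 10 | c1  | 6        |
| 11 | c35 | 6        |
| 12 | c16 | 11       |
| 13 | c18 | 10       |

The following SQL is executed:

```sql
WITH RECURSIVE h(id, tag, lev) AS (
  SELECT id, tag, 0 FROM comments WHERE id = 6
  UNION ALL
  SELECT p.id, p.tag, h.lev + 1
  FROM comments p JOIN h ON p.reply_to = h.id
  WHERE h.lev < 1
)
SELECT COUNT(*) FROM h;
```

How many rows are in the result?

Base: id=6 (c17) at lev 0.
Iteration 1: rows with reply_to in {6} -> c1 (id 10, lev 1), c35 (id 11, lev 1).
Iteration 2: lev < 1 fails for all current rows; recursion stops.
Total rows emitted: 3.

3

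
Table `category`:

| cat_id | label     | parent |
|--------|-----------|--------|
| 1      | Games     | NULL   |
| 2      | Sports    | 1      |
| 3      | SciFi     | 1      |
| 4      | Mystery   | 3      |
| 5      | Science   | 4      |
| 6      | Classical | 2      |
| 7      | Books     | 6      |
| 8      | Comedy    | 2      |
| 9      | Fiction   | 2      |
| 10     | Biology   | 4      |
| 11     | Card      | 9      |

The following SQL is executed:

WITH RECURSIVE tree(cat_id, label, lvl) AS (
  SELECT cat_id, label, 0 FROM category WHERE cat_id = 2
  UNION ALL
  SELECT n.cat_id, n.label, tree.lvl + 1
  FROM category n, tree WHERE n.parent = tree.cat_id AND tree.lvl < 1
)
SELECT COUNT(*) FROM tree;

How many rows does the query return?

4

Base: cat_id=2 (Sports) at lvl 0.
Iteration 1: rows with parent in {2} -> Classical (id 6, lvl 1), Comedy (id 8, lvl 1), Fiction (id 9, lvl 1).
Iteration 2: lvl < 1 fails for all current rows; recursion stops.
Total rows emitted: 4.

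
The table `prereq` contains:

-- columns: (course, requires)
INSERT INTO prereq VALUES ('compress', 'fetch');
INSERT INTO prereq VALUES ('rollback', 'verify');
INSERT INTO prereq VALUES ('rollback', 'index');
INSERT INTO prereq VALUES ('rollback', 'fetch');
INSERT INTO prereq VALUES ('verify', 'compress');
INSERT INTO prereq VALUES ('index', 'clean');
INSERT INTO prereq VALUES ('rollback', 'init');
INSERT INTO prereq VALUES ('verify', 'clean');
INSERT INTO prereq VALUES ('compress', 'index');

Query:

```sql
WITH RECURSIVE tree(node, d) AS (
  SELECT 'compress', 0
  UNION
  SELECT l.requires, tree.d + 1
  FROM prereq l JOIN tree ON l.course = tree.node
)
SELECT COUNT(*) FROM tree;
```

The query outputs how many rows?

Base: (compress, d=0).
Iteration 1: edges from {compress} -> (fetch, d=1), (index, d=1).
Iteration 2: edges from {fetch,index} -> (clean, d=2).
Iteration 3: no outgoing edges from {clean}; recursion stops.
Total rows emitted: 4.

4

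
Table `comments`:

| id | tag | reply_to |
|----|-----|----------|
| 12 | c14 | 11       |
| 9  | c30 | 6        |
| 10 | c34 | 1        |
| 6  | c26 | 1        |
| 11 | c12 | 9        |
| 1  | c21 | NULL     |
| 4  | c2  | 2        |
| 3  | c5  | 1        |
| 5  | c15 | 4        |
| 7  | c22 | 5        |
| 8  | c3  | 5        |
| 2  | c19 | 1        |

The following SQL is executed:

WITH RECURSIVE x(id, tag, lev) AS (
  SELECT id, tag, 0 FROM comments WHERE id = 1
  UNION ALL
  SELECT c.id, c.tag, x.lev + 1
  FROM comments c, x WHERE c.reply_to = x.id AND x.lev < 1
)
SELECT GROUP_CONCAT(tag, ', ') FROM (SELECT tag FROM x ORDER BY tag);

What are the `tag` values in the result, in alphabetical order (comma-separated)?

c19, c21, c26, c34, c5

Base: id=1 (c21) at lev 0.
Iteration 1: rows with reply_to in {1} -> c19 (id 2, lev 1), c5 (id 3, lev 1), c26 (id 6, lev 1), c34 (id 10, lev 1).
Iteration 2: lev < 1 fails for all current rows; recursion stops.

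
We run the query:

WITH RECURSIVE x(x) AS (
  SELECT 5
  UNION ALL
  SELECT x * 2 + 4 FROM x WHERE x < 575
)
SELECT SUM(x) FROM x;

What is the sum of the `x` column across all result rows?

2263

Base: x=5.
Iteration 1: 5 < 575 holds -> x = 5 * 2 + 4 = 14.
Iteration 2: 14 < 575 holds -> x = 14 * 2 + 4 = 32.
Iteration 3: 32 < 575 holds -> x = 32 * 2 + 4 = 68.
Iteration 4: 68 < 575 holds -> x = 68 * 2 + 4 = 140.
Iteration 5: 140 < 575 holds -> x = 140 * 2 + 4 = 284.
Iteration 6: 284 < 575 holds -> x = 284 * 2 + 4 = 572.
Iteration 7: 572 < 575 holds -> x = 572 * 2 + 4 = 1148.
Iteration 8: 1148 < 575 fails; recursion stops.
SUM(x) = 5 + 14 + 32 + 68 + 140 + 284 + 572 + 1148 = 2263.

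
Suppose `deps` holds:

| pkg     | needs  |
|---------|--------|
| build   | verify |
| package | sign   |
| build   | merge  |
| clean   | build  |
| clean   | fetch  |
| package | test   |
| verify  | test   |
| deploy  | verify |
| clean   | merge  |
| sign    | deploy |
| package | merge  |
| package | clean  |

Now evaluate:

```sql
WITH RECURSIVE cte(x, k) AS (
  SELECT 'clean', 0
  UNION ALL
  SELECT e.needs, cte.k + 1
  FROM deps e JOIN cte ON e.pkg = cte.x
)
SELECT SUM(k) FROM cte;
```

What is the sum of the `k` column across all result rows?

Base: (clean, k=0).
Iteration 1: edges from {clean} -> (build, k=1), (fetch, k=1), (merge, k=1).
Iteration 2: edges from {build,fetch,merge} -> (merge, k=2), (verify, k=2).
Iteration 3: edges from {merge,verify} -> (test, k=3).
Iteration 4: no outgoing edges from {test}; recursion stops.
SUM(k) = 0 + 1 + 1 + 1 + 2 + 2 + 3 = 10.

10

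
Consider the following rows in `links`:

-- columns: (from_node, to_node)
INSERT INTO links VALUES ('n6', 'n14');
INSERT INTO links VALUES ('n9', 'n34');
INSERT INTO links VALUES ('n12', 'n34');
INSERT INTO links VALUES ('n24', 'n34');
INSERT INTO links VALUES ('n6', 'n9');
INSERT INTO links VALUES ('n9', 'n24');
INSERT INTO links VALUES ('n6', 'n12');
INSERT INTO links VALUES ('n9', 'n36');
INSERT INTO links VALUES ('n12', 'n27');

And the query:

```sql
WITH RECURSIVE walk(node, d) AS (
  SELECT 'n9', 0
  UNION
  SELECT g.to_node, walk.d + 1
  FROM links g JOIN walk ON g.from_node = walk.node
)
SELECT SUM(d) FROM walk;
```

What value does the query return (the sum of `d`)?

Base: (n9, d=0).
Iteration 1: edges from {n9} -> (n24, d=1), (n34, d=1), (n36, d=1).
Iteration 2: edges from {n24,n34,n36} -> (n34, d=2).
Iteration 3: no outgoing edges from {n34}; recursion stops.
SUM(d) = 0 + 1 + 1 + 1 + 2 = 5.

5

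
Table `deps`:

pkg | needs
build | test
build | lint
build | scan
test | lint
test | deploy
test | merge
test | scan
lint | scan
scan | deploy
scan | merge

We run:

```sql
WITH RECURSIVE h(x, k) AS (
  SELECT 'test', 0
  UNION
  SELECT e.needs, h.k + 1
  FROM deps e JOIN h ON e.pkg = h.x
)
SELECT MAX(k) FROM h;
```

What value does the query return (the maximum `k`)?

3

Base: (test, k=0).
Iteration 1: edges from {test} -> (deploy, k=1), (lint, k=1), (merge, k=1), (scan, k=1).
Iteration 2: edges from {deploy,lint,merge,scan} -> (deploy, k=2), (merge, k=2), (scan, k=2).
Iteration 3: edges from {deploy,merge,scan} -> (deploy, k=3), (merge, k=3).
Iteration 4: no outgoing edges from {deploy,merge}; recursion stops.
k values: 0, 1, 1, 1, 1, 2, 2, 2, 3, 3; the maximum is 3.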